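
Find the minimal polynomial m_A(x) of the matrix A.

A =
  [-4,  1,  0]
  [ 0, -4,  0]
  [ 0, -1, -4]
x^2 + 8*x + 16

The characteristic polynomial is χ_A(x) = (x + 4)^3, so the eigenvalues are known. The minimal polynomial is
  m_A(x) = Π_λ (x − λ)^{k_λ}
where k_λ is the size of the *largest* Jordan block for λ (equivalently, the smallest k with (A − λI)^k v = 0 for every generalised eigenvector v of λ).

  λ = -4: largest Jordan block has size 2, contributing (x + 4)^2

So m_A(x) = (x + 4)^2 = x^2 + 8*x + 16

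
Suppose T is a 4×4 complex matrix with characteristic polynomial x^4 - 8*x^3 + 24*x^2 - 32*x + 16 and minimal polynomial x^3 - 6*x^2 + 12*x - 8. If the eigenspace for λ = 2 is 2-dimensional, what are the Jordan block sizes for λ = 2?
Block sizes for λ = 2: [3, 1]

Step 1 — from the characteristic polynomial, algebraic multiplicity of λ = 2 is 4. From dim ker(T − (2)·I) = 2, there are exactly 2 Jordan blocks for λ = 2.
Step 2 — from the minimal polynomial, the factor (x − 2)^3 tells us the largest block for λ = 2 has size 3.
Step 3 — with total size 4, 2 blocks, and largest block 3, the block sizes (in nonincreasing order) are [3, 1].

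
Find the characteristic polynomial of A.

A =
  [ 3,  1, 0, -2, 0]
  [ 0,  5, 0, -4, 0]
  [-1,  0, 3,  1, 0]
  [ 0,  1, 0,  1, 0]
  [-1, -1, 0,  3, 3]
x^5 - 15*x^4 + 90*x^3 - 270*x^2 + 405*x - 243

Expanding det(x·I − A) (e.g. by cofactor expansion or by noting that A is similar to its Jordan form J, which has the same characteristic polynomial as A) gives
  χ_A(x) = x^5 - 15*x^4 + 90*x^3 - 270*x^2 + 405*x - 243
which factors as (x - 3)^5. The eigenvalues (with algebraic multiplicities) are λ = 3 with multiplicity 5.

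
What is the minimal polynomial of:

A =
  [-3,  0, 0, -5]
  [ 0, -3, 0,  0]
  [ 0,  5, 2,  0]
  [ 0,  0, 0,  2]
x^2 + x - 6

The characteristic polynomial is χ_A(x) = (x - 2)^2*(x + 3)^2, so the eigenvalues are known. The minimal polynomial is
  m_A(x) = Π_λ (x − λ)^{k_λ}
where k_λ is the size of the *largest* Jordan block for λ (equivalently, the smallest k with (A − λI)^k v = 0 for every generalised eigenvector v of λ).

  λ = -3: largest Jordan block has size 1, contributing (x + 3)
  λ = 2: largest Jordan block has size 1, contributing (x − 2)

So m_A(x) = (x - 2)*(x + 3) = x^2 + x - 6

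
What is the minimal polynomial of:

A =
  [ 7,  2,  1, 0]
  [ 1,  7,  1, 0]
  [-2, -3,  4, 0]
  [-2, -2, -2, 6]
x^3 - 18*x^2 + 108*x - 216

The characteristic polynomial is χ_A(x) = (x - 6)^4, so the eigenvalues are known. The minimal polynomial is
  m_A(x) = Π_λ (x − λ)^{k_λ}
where k_λ is the size of the *largest* Jordan block for λ (equivalently, the smallest k with (A − λI)^k v = 0 for every generalised eigenvector v of λ).

  λ = 6: largest Jordan block has size 3, contributing (x − 6)^3

So m_A(x) = (x - 6)^3 = x^3 - 18*x^2 + 108*x - 216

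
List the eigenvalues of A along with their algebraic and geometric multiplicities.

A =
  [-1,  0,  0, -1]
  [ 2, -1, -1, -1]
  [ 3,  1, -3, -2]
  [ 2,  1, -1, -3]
λ = -2: alg = 4, geom = 2

Step 1 — factor the characteristic polynomial to read off the algebraic multiplicities:
  χ_A(x) = (x + 2)^4

Step 2 — compute geometric multiplicities via the rank-nullity identity g(λ) = n − rank(A − λI):
  rank(A − (-2)·I) = 2, so dim ker(A − (-2)·I) = n − 2 = 2

Summary:
  λ = -2: algebraic multiplicity = 4, geometric multiplicity = 2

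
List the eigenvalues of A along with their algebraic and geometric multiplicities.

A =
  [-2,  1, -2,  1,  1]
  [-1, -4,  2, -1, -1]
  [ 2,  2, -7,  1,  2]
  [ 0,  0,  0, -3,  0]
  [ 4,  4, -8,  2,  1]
λ = -3: alg = 5, geom = 3

Step 1 — factor the characteristic polynomial to read off the algebraic multiplicities:
  χ_A(x) = (x + 3)^5

Step 2 — compute geometric multiplicities via the rank-nullity identity g(λ) = n − rank(A − λI):
  rank(A − (-3)·I) = 2, so dim ker(A − (-3)·I) = n − 2 = 3

Summary:
  λ = -3: algebraic multiplicity = 5, geometric multiplicity = 3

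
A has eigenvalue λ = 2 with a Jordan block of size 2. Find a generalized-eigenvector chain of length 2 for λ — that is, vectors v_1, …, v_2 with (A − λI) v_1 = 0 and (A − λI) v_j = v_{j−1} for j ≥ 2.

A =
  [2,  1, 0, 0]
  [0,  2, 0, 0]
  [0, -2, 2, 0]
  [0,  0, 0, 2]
A Jordan chain for λ = 2 of length 2:
v_1 = (1, 0, -2, 0)ᵀ
v_2 = (0, 1, 0, 0)ᵀ

Let N = A − (2)·I. We want v_2 with N^2 v_2 = 0 but N^1 v_2 ≠ 0; then v_{j-1} := N · v_j for j = 2, …, 2.

Pick v_2 = (0, 1, 0, 0)ᵀ.
Then v_1 = N · v_2 = (1, 0, -2, 0)ᵀ.

Sanity check: (A − (2)·I) v_1 = (0, 0, 0, 0)ᵀ = 0. ✓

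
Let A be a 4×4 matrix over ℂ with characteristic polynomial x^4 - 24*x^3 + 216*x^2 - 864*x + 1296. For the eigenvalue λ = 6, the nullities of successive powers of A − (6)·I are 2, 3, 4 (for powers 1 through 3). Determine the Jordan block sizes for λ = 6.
Block sizes for λ = 6: [3, 1]

From the dimensions of kernels of powers, the number of Jordan blocks of size at least j is d_j − d_{j−1} where d_j = dim ker(N^j) (with d_0 = 0). Computing the differences gives [2, 1, 1].
The number of blocks of size exactly k is (#blocks of size ≥ k) − (#blocks of size ≥ k + 1), so the partition is: 1 block(s) of size 1, 1 block(s) of size 3.
In nonincreasing order the block sizes are [3, 1].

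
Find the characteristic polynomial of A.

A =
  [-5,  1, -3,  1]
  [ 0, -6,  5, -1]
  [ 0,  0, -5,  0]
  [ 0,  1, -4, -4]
x^4 + 20*x^3 + 150*x^2 + 500*x + 625

Expanding det(x·I − A) (e.g. by cofactor expansion or by noting that A is similar to its Jordan form J, which has the same characteristic polynomial as A) gives
  χ_A(x) = x^4 + 20*x^3 + 150*x^2 + 500*x + 625
which factors as (x + 5)^4. The eigenvalues (with algebraic multiplicities) are λ = -5 with multiplicity 4.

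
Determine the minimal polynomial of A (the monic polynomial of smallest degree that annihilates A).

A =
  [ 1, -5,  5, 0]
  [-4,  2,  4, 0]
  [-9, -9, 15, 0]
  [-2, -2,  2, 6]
x^2 - 12*x + 36

The characteristic polynomial is χ_A(x) = (x - 6)^4, so the eigenvalues are known. The minimal polynomial is
  m_A(x) = Π_λ (x − λ)^{k_λ}
where k_λ is the size of the *largest* Jordan block for λ (equivalently, the smallest k with (A − λI)^k v = 0 for every generalised eigenvector v of λ).

  λ = 6: largest Jordan block has size 2, contributing (x − 6)^2

So m_A(x) = (x - 6)^2 = x^2 - 12*x + 36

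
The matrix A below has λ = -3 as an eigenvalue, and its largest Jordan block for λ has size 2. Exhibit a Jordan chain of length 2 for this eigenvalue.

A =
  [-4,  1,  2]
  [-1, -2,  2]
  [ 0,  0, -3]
A Jordan chain for λ = -3 of length 2:
v_1 = (-1, -1, 0)ᵀ
v_2 = (1, 0, 0)ᵀ

Let N = A − (-3)·I. We want v_2 with N^2 v_2 = 0 but N^1 v_2 ≠ 0; then v_{j-1} := N · v_j for j = 2, …, 2.

Pick v_2 = (1, 0, 0)ᵀ.
Then v_1 = N · v_2 = (-1, -1, 0)ᵀ.

Sanity check: (A − (-3)·I) v_1 = (0, 0, 0)ᵀ = 0. ✓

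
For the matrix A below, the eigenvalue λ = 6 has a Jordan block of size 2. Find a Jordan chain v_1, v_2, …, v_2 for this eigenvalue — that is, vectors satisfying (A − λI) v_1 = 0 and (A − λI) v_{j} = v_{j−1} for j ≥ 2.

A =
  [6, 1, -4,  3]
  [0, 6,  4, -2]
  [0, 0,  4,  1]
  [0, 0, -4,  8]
A Jordan chain for λ = 6 of length 2:
v_1 = (1, 0, 0, 0)ᵀ
v_2 = (0, 1, 0, 0)ᵀ

Let N = A − (6)·I. We want v_2 with N^2 v_2 = 0 but N^1 v_2 ≠ 0; then v_{j-1} := N · v_j for j = 2, …, 2.

Pick v_2 = (0, 1, 0, 0)ᵀ.
Then v_1 = N · v_2 = (1, 0, 0, 0)ᵀ.

Sanity check: (A − (6)·I) v_1 = (0, 0, 0, 0)ᵀ = 0. ✓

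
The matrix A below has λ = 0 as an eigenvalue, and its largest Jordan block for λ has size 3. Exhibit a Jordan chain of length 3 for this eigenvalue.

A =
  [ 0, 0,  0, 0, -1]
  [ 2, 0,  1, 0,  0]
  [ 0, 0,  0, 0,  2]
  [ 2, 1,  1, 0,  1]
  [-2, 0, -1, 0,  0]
A Jordan chain for λ = 0 of length 3:
v_1 = (2, 0, -4, 0, 0)ᵀ
v_2 = (0, 2, 0, 2, -2)ᵀ
v_3 = (1, 0, 0, 0, 0)ᵀ

Let N = A − (0)·I. We want v_3 with N^3 v_3 = 0 but N^2 v_3 ≠ 0; then v_{j-1} := N · v_j for j = 3, …, 2.

Pick v_3 = (1, 0, 0, 0, 0)ᵀ.
Then v_2 = N · v_3 = (0, 2, 0, 2, -2)ᵀ.
Then v_1 = N · v_2 = (2, 0, -4, 0, 0)ᵀ.

Sanity check: (A − (0)·I) v_1 = (0, 0, 0, 0, 0)ᵀ = 0. ✓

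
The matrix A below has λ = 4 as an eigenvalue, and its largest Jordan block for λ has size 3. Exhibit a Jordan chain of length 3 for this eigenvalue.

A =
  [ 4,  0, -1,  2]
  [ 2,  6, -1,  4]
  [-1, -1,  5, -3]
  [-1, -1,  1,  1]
A Jordan chain for λ = 4 of length 3:
v_1 = (-1, 1, 0, 0)ᵀ
v_2 = (0, 2, -1, -1)ᵀ
v_3 = (1, 0, 0, 0)ᵀ

Let N = A − (4)·I. We want v_3 with N^3 v_3 = 0 but N^2 v_3 ≠ 0; then v_{j-1} := N · v_j for j = 3, …, 2.

Pick v_3 = (1, 0, 0, 0)ᵀ.
Then v_2 = N · v_3 = (0, 2, -1, -1)ᵀ.
Then v_1 = N · v_2 = (-1, 1, 0, 0)ᵀ.

Sanity check: (A − (4)·I) v_1 = (0, 0, 0, 0)ᵀ = 0. ✓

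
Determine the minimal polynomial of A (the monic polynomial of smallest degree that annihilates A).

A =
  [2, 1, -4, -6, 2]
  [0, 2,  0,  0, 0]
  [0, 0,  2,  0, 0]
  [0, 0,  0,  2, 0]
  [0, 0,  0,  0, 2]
x^2 - 4*x + 4

The characteristic polynomial is χ_A(x) = (x - 2)^5, so the eigenvalues are known. The minimal polynomial is
  m_A(x) = Π_λ (x − λ)^{k_λ}
where k_λ is the size of the *largest* Jordan block for λ (equivalently, the smallest k with (A − λI)^k v = 0 for every generalised eigenvector v of λ).

  λ = 2: largest Jordan block has size 2, contributing (x − 2)^2

So m_A(x) = (x - 2)^2 = x^2 - 4*x + 4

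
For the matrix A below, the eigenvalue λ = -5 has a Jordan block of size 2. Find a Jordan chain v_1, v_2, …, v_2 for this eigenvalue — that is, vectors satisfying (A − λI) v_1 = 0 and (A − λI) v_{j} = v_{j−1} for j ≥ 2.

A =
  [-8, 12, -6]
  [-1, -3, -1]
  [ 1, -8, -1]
A Jordan chain for λ = -5 of length 2:
v_1 = (0, -2, -4)ᵀ
v_2 = (4, 1, 0)ᵀ

Let N = A − (-5)·I. We want v_2 with N^2 v_2 = 0 but N^1 v_2 ≠ 0; then v_{j-1} := N · v_j for j = 2, …, 2.

Pick v_2 = (4, 1, 0)ᵀ.
Then v_1 = N · v_2 = (0, -2, -4)ᵀ.

Sanity check: (A − (-5)·I) v_1 = (0, 0, 0)ᵀ = 0. ✓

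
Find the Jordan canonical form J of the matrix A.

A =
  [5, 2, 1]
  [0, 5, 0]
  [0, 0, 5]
J_2(5) ⊕ J_1(5)

The characteristic polynomial is
  det(x·I − A) = x^3 - 15*x^2 + 75*x - 125 = (x - 5)^3

Eigenvalues and multiplicities (the geometric multiplicity of λ is n − rank(A − λI), which equals the number of Jordan blocks for λ):
  λ = 5: algebraic multiplicity = 3, geometric multiplicity = 2

Determining the block sizes for each eigenvalue:
  λ = 5: 2 blocks summing to 3 forces exactly one block of size 2 and the rest size 1 → block sizes [2, 1]

Assembling the blocks gives a Jordan form
J =
  [5, 1, 0]
  [0, 5, 0]
  [0, 0, 5]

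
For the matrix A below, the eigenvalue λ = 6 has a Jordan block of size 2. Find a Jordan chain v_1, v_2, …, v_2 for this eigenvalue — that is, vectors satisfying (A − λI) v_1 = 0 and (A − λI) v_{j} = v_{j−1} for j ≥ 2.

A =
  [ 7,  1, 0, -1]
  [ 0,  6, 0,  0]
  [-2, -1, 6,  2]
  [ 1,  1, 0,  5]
A Jordan chain for λ = 6 of length 2:
v_1 = (1, 0, -2, 1)ᵀ
v_2 = (1, 0, 0, 0)ᵀ

Let N = A − (6)·I. We want v_2 with N^2 v_2 = 0 but N^1 v_2 ≠ 0; then v_{j-1} := N · v_j for j = 2, …, 2.

Pick v_2 = (1, 0, 0, 0)ᵀ.
Then v_1 = N · v_2 = (1, 0, -2, 1)ᵀ.

Sanity check: (A − (6)·I) v_1 = (0, 0, 0, 0)ᵀ = 0. ✓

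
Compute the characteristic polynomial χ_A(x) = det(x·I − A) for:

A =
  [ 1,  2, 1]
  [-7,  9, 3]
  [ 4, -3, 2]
x^3 - 12*x^2 + 48*x - 64

Expanding det(x·I − A) (e.g. by cofactor expansion or by noting that A is similar to its Jordan form J, which has the same characteristic polynomial as A) gives
  χ_A(x) = x^3 - 12*x^2 + 48*x - 64
which factors as (x - 4)^3. The eigenvalues (with algebraic multiplicities) are λ = 4 with multiplicity 3.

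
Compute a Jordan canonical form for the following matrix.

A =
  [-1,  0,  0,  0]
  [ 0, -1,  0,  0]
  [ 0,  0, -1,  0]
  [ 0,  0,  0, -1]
J_1(-1) ⊕ J_1(-1) ⊕ J_1(-1) ⊕ J_1(-1)

The characteristic polynomial is
  det(x·I − A) = x^4 + 4*x^3 + 6*x^2 + 4*x + 1 = (x + 1)^4

Eigenvalues and multiplicities (the geometric multiplicity of λ is n − rank(A − λI), which equals the number of Jordan blocks for λ):
  λ = -1: algebraic multiplicity = 4, geometric multiplicity = 4

Determining the block sizes for each eigenvalue:
  λ = -1: gm = am = 4, so every block has size 1 → block sizes [1, 1, 1, 1]

Assembling the blocks gives a Jordan form
J =
  [-1,  0,  0,  0]
  [ 0, -1,  0,  0]
  [ 0,  0, -1,  0]
  [ 0,  0,  0, -1]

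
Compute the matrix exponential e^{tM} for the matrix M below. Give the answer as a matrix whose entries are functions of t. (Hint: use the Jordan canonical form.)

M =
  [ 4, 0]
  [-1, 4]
e^{tM} =
  [exp(4*t), 0]
  [-t*exp(4*t), exp(4*t)]

Strategy: write M = P · J · P⁻¹ where J is a Jordan canonical form, so e^{tM} = P · e^{tJ} · P⁻¹, and e^{tJ} can be computed block-by-block.

M has Jordan form
J =
  [4, 1]
  [0, 4]
(up to reordering of blocks).

Per-block formulas:
  For a 2×2 Jordan block J_2(4): exp(t · J_2(4)) = e^(4t)·(I + t·N), where N is the 2×2 nilpotent shift.

After assembling e^{tJ} and conjugating by P, we get:

e^{tM} =
  [exp(4*t), 0]
  [-t*exp(4*t), exp(4*t)]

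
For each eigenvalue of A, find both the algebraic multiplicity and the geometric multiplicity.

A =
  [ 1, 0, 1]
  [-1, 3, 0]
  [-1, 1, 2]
λ = 2: alg = 3, geom = 1

Step 1 — factor the characteristic polynomial to read off the algebraic multiplicities:
  χ_A(x) = (x - 2)^3

Step 2 — compute geometric multiplicities via the rank-nullity identity g(λ) = n − rank(A − λI):
  rank(A − (2)·I) = 2, so dim ker(A − (2)·I) = n − 2 = 1

Summary:
  λ = 2: algebraic multiplicity = 3, geometric multiplicity = 1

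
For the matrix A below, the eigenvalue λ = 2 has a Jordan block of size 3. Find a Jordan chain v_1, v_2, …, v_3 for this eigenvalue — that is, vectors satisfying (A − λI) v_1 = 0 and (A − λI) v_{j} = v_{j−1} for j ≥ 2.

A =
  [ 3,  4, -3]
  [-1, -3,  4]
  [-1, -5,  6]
A Jordan chain for λ = 2 of length 3:
v_1 = (-1, 1, 1)ᵀ
v_2 = (4, -5, -5)ᵀ
v_3 = (0, 1, 0)ᵀ

Let N = A − (2)·I. We want v_3 with N^3 v_3 = 0 but N^2 v_3 ≠ 0; then v_{j-1} := N · v_j for j = 3, …, 2.

Pick v_3 = (0, 1, 0)ᵀ.
Then v_2 = N · v_3 = (4, -5, -5)ᵀ.
Then v_1 = N · v_2 = (-1, 1, 1)ᵀ.

Sanity check: (A − (2)·I) v_1 = (0, 0, 0)ᵀ = 0. ✓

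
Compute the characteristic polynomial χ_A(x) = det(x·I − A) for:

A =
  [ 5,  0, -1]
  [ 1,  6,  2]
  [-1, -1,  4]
x^3 - 15*x^2 + 75*x - 125

Expanding det(x·I − A) (e.g. by cofactor expansion or by noting that A is similar to its Jordan form J, which has the same characteristic polynomial as A) gives
  χ_A(x) = x^3 - 15*x^2 + 75*x - 125
which factors as (x - 5)^3. The eigenvalues (with algebraic multiplicities) are λ = 5 with multiplicity 3.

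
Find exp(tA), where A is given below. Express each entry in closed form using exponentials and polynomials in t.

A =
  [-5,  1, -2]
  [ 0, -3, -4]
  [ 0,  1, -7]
e^{tA} =
  [exp(-5*t), t*exp(-5*t), -2*t*exp(-5*t)]
  [0, 2*t*exp(-5*t) + exp(-5*t), -4*t*exp(-5*t)]
  [0, t*exp(-5*t), -2*t*exp(-5*t) + exp(-5*t)]

Strategy: write A = P · J · P⁻¹ where J is a Jordan canonical form, so e^{tA} = P · e^{tJ} · P⁻¹, and e^{tJ} can be computed block-by-block.

A has Jordan form
J =
  [-5,  1,  0]
  [ 0, -5,  0]
  [ 0,  0, -5]
(up to reordering of blocks).

Per-block formulas:
  For a 1×1 block at λ = -5: exp(t · [-5]) = [e^(-5t)].
  For a 2×2 Jordan block J_2(-5): exp(t · J_2(-5)) = e^(-5t)·(I + t·N), where N is the 2×2 nilpotent shift.

After assembling e^{tJ} and conjugating by P, we get:

e^{tA} =
  [exp(-5*t), t*exp(-5*t), -2*t*exp(-5*t)]
  [0, 2*t*exp(-5*t) + exp(-5*t), -4*t*exp(-5*t)]
  [0, t*exp(-5*t), -2*t*exp(-5*t) + exp(-5*t)]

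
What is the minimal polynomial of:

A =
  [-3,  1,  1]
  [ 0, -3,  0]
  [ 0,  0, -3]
x^2 + 6*x + 9

The characteristic polynomial is χ_A(x) = (x + 3)^3, so the eigenvalues are known. The minimal polynomial is
  m_A(x) = Π_λ (x − λ)^{k_λ}
where k_λ is the size of the *largest* Jordan block for λ (equivalently, the smallest k with (A − λI)^k v = 0 for every generalised eigenvector v of λ).

  λ = -3: largest Jordan block has size 2, contributing (x + 3)^2

So m_A(x) = (x + 3)^2 = x^2 + 6*x + 9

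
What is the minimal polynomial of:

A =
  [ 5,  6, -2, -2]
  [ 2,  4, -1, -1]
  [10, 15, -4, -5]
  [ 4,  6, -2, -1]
x^2 - 2*x + 1

The characteristic polynomial is χ_A(x) = (x - 1)^4, so the eigenvalues are known. The minimal polynomial is
  m_A(x) = Π_λ (x − λ)^{k_λ}
where k_λ is the size of the *largest* Jordan block for λ (equivalently, the smallest k with (A − λI)^k v = 0 for every generalised eigenvector v of λ).

  λ = 1: largest Jordan block has size 2, contributing (x − 1)^2

So m_A(x) = (x - 1)^2 = x^2 - 2*x + 1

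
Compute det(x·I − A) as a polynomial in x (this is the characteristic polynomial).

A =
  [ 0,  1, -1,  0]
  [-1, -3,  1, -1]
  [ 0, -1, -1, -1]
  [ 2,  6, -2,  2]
x^4 + 2*x^3 + x^2

Expanding det(x·I − A) (e.g. by cofactor expansion or by noting that A is similar to its Jordan form J, which has the same characteristic polynomial as A) gives
  χ_A(x) = x^4 + 2*x^3 + x^2
which factors as x^2*(x + 1)^2. The eigenvalues (with algebraic multiplicities) are λ = -1 with multiplicity 2, λ = 0 with multiplicity 2.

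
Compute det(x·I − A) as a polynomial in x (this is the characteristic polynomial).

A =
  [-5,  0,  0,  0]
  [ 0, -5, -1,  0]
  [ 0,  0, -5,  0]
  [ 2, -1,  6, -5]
x^4 + 20*x^3 + 150*x^2 + 500*x + 625

Expanding det(x·I − A) (e.g. by cofactor expansion or by noting that A is similar to its Jordan form J, which has the same characteristic polynomial as A) gives
  χ_A(x) = x^4 + 20*x^3 + 150*x^2 + 500*x + 625
which factors as (x + 5)^4. The eigenvalues (with algebraic multiplicities) are λ = -5 with multiplicity 4.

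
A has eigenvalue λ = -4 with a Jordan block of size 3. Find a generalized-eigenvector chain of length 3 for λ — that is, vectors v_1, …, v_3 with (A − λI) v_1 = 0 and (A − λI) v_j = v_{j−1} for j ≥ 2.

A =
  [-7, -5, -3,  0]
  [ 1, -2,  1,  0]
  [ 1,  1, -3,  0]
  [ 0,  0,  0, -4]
A Jordan chain for λ = -4 of length 3:
v_1 = (1, 0, -1, 0)ᵀ
v_2 = (-3, 1, 1, 0)ᵀ
v_3 = (1, 0, 0, 0)ᵀ

Let N = A − (-4)·I. We want v_3 with N^3 v_3 = 0 but N^2 v_3 ≠ 0; then v_{j-1} := N · v_j for j = 3, …, 2.

Pick v_3 = (1, 0, 0, 0)ᵀ.
Then v_2 = N · v_3 = (-3, 1, 1, 0)ᵀ.
Then v_1 = N · v_2 = (1, 0, -1, 0)ᵀ.

Sanity check: (A − (-4)·I) v_1 = (0, 0, 0, 0)ᵀ = 0. ✓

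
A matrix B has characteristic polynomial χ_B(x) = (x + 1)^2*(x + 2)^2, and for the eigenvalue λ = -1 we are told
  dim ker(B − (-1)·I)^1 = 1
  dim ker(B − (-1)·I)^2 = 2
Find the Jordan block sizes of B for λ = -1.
Block sizes for λ = -1: [2]

From the dimensions of kernels of powers, the number of Jordan blocks of size at least j is d_j − d_{j−1} where d_j = dim ker(N^j) (with d_0 = 0). Computing the differences gives [1, 1].
The number of blocks of size exactly k is (#blocks of size ≥ k) − (#blocks of size ≥ k + 1), so the partition is: 1 block(s) of size 2.
In nonincreasing order the block sizes are [2].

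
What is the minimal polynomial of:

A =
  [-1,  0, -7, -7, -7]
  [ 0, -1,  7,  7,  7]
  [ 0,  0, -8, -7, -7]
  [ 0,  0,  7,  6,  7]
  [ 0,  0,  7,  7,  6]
x^2 - 5*x - 6

The characteristic polynomial is χ_A(x) = (x - 6)*(x + 1)^4, so the eigenvalues are known. The minimal polynomial is
  m_A(x) = Π_λ (x − λ)^{k_λ}
where k_λ is the size of the *largest* Jordan block for λ (equivalently, the smallest k with (A − λI)^k v = 0 for every generalised eigenvector v of λ).

  λ = -1: largest Jordan block has size 1, contributing (x + 1)
  λ = 6: largest Jordan block has size 1, contributing (x − 6)

So m_A(x) = (x - 6)*(x + 1) = x^2 - 5*x - 6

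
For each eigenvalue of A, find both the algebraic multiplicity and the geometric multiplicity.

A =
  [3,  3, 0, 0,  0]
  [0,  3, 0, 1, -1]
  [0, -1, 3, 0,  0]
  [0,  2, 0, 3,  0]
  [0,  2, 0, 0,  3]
λ = 3: alg = 5, geom = 3

Step 1 — factor the characteristic polynomial to read off the algebraic multiplicities:
  χ_A(x) = (x - 3)^5

Step 2 — compute geometric multiplicities via the rank-nullity identity g(λ) = n − rank(A − λI):
  rank(A − (3)·I) = 2, so dim ker(A − (3)·I) = n − 2 = 3

Summary:
  λ = 3: algebraic multiplicity = 5, geometric multiplicity = 3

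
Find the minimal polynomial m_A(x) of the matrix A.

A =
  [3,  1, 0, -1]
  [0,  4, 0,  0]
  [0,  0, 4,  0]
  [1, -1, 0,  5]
x^2 - 8*x + 16

The characteristic polynomial is χ_A(x) = (x - 4)^4, so the eigenvalues are known. The minimal polynomial is
  m_A(x) = Π_λ (x − λ)^{k_λ}
where k_λ is the size of the *largest* Jordan block for λ (equivalently, the smallest k with (A − λI)^k v = 0 for every generalised eigenvector v of λ).

  λ = 4: largest Jordan block has size 2, contributing (x − 4)^2

So m_A(x) = (x - 4)^2 = x^2 - 8*x + 16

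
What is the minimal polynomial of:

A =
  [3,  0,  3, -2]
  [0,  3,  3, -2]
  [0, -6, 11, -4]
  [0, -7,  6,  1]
x^4 - 18*x^3 + 120*x^2 - 350*x + 375

The characteristic polynomial is χ_A(x) = (x - 5)^3*(x - 3), so the eigenvalues are known. The minimal polynomial is
  m_A(x) = Π_λ (x − λ)^{k_λ}
where k_λ is the size of the *largest* Jordan block for λ (equivalently, the smallest k with (A − λI)^k v = 0 for every generalised eigenvector v of λ).

  λ = 3: largest Jordan block has size 1, contributing (x − 3)
  λ = 5: largest Jordan block has size 3, contributing (x − 5)^3

So m_A(x) = (x - 5)^3*(x - 3) = x^4 - 18*x^3 + 120*x^2 - 350*x + 375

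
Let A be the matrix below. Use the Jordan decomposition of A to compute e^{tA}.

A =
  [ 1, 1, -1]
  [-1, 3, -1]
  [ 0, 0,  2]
e^{tA} =
  [-t*exp(2*t) + exp(2*t), t*exp(2*t), -t*exp(2*t)]
  [-t*exp(2*t), t*exp(2*t) + exp(2*t), -t*exp(2*t)]
  [0, 0, exp(2*t)]

Strategy: write A = P · J · P⁻¹ where J is a Jordan canonical form, so e^{tA} = P · e^{tJ} · P⁻¹, and e^{tJ} can be computed block-by-block.

A has Jordan form
J =
  [2, 1, 0]
  [0, 2, 0]
  [0, 0, 2]
(up to reordering of blocks).

Per-block formulas:
  For a 1×1 block at λ = 2: exp(t · [2]) = [e^(2t)].
  For a 2×2 Jordan block J_2(2): exp(t · J_2(2)) = e^(2t)·(I + t·N), where N is the 2×2 nilpotent shift.

After assembling e^{tJ} and conjugating by P, we get:

e^{tA} =
  [-t*exp(2*t) + exp(2*t), t*exp(2*t), -t*exp(2*t)]
  [-t*exp(2*t), t*exp(2*t) + exp(2*t), -t*exp(2*t)]
  [0, 0, exp(2*t)]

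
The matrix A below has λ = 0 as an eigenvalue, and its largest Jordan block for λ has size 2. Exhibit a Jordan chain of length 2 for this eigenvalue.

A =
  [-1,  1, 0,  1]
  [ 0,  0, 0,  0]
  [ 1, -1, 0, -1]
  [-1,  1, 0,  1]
A Jordan chain for λ = 0 of length 2:
v_1 = (-1, 0, 1, -1)ᵀ
v_2 = (1, 0, 0, 0)ᵀ

Let N = A − (0)·I. We want v_2 with N^2 v_2 = 0 but N^1 v_2 ≠ 0; then v_{j-1} := N · v_j for j = 2, …, 2.

Pick v_2 = (1, 0, 0, 0)ᵀ.
Then v_1 = N · v_2 = (-1, 0, 1, -1)ᵀ.

Sanity check: (A − (0)·I) v_1 = (0, 0, 0, 0)ᵀ = 0. ✓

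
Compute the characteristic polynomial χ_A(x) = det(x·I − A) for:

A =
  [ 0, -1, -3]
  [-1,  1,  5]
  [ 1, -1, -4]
x^3 + 3*x^2 + 3*x + 1

Expanding det(x·I − A) (e.g. by cofactor expansion or by noting that A is similar to its Jordan form J, which has the same characteristic polynomial as A) gives
  χ_A(x) = x^3 + 3*x^2 + 3*x + 1
which factors as (x + 1)^3. The eigenvalues (with algebraic multiplicities) are λ = -1 with multiplicity 3.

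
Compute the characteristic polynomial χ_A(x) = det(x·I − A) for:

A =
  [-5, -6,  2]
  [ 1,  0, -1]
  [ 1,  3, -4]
x^3 + 9*x^2 + 27*x + 27

Expanding det(x·I − A) (e.g. by cofactor expansion or by noting that A is similar to its Jordan form J, which has the same characteristic polynomial as A) gives
  χ_A(x) = x^3 + 9*x^2 + 27*x + 27
which factors as (x + 3)^3. The eigenvalues (with algebraic multiplicities) are λ = -3 with multiplicity 3.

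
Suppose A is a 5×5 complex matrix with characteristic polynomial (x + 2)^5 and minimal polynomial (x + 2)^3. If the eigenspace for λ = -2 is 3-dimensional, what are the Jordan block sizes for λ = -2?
Block sizes for λ = -2: [3, 1, 1]

Step 1 — from the characteristic polynomial, algebraic multiplicity of λ = -2 is 5. From dim ker(A − (-2)·I) = 3, there are exactly 3 Jordan blocks for λ = -2.
Step 2 — from the minimal polynomial, the factor (x + 2)^3 tells us the largest block for λ = -2 has size 3.
Step 3 — with total size 5, 3 blocks, and largest block 3, the block sizes (in nonincreasing order) are [3, 1, 1].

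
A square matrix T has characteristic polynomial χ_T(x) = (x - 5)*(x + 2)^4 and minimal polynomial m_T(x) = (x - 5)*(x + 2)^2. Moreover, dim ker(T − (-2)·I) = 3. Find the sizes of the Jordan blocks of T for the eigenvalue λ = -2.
Block sizes for λ = -2: [2, 1, 1]

Step 1 — from the characteristic polynomial, algebraic multiplicity of λ = -2 is 4. From dim ker(T − (-2)·I) = 3, there are exactly 3 Jordan blocks for λ = -2.
Step 2 — from the minimal polynomial, the factor (x + 2)^2 tells us the largest block for λ = -2 has size 2.
Step 3 — with total size 4, 3 blocks, and largest block 2, the block sizes (in nonincreasing order) are [2, 1, 1].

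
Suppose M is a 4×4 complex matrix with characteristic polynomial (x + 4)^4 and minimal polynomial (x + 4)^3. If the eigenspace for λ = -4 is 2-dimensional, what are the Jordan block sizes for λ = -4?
Block sizes for λ = -4: [3, 1]

Step 1 — from the characteristic polynomial, algebraic multiplicity of λ = -4 is 4. From dim ker(M − (-4)·I) = 2, there are exactly 2 Jordan blocks for λ = -4.
Step 2 — from the minimal polynomial, the factor (x + 4)^3 tells us the largest block for λ = -4 has size 3.
Step 3 — with total size 4, 2 blocks, and largest block 3, the block sizes (in nonincreasing order) are [3, 1].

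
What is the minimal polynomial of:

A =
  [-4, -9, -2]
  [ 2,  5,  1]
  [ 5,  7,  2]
x^3 - 3*x^2 + 3*x - 1

The characteristic polynomial is χ_A(x) = (x - 1)^3, so the eigenvalues are known. The minimal polynomial is
  m_A(x) = Π_λ (x − λ)^{k_λ}
where k_λ is the size of the *largest* Jordan block for λ (equivalently, the smallest k with (A − λI)^k v = 0 for every generalised eigenvector v of λ).

  λ = 1: largest Jordan block has size 3, contributing (x − 1)^3

So m_A(x) = (x - 1)^3 = x^3 - 3*x^2 + 3*x - 1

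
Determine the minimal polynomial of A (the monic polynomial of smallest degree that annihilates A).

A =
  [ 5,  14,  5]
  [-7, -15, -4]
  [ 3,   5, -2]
x^3 + 12*x^2 + 48*x + 64

The characteristic polynomial is χ_A(x) = (x + 4)^3, so the eigenvalues are known. The minimal polynomial is
  m_A(x) = Π_λ (x − λ)^{k_λ}
where k_λ is the size of the *largest* Jordan block for λ (equivalently, the smallest k with (A − λI)^k v = 0 for every generalised eigenvector v of λ).

  λ = -4: largest Jordan block has size 3, contributing (x + 4)^3

So m_A(x) = (x + 4)^3 = x^3 + 12*x^2 + 48*x + 64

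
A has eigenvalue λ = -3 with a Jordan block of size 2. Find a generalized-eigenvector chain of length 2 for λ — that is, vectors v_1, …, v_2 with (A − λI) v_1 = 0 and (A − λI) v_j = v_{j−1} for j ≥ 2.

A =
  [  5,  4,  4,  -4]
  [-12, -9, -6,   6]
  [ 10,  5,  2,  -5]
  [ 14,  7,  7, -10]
A Jordan chain for λ = -3 of length 2:
v_1 = (8, -12, 10, 14)ᵀ
v_2 = (1, 0, 0, 0)ᵀ

Let N = A − (-3)·I. We want v_2 with N^2 v_2 = 0 but N^1 v_2 ≠ 0; then v_{j-1} := N · v_j for j = 2, …, 2.

Pick v_2 = (1, 0, 0, 0)ᵀ.
Then v_1 = N · v_2 = (8, -12, 10, 14)ᵀ.

Sanity check: (A − (-3)·I) v_1 = (0, 0, 0, 0)ᵀ = 0. ✓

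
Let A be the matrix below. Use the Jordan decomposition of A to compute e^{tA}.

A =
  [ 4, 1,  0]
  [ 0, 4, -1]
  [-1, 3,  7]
e^{tA} =
  [t^2*exp(5*t)/2 - t*exp(5*t) + exp(5*t), -t^2*exp(5*t) + t*exp(5*t), -t^2*exp(5*t)/2]
  [t^2*exp(5*t)/2, -t^2*exp(5*t) - t*exp(5*t) + exp(5*t), -t^2*exp(5*t)/2 - t*exp(5*t)]
  [-t^2*exp(5*t)/2 - t*exp(5*t), t^2*exp(5*t) + 3*t*exp(5*t), t^2*exp(5*t)/2 + 2*t*exp(5*t) + exp(5*t)]

Strategy: write A = P · J · P⁻¹ where J is a Jordan canonical form, so e^{tA} = P · e^{tJ} · P⁻¹, and e^{tJ} can be computed block-by-block.

A has Jordan form
J =
  [5, 1, 0]
  [0, 5, 1]
  [0, 0, 5]
(up to reordering of blocks).

Per-block formulas:
  For a 3×3 Jordan block J_3(5): exp(t · J_3(5)) = e^(5t)·(I + t·N + (t^2/2)·N^2), where N is the 3×3 nilpotent shift.

After assembling e^{tJ} and conjugating by P, we get:

e^{tA} =
  [t^2*exp(5*t)/2 - t*exp(5*t) + exp(5*t), -t^2*exp(5*t) + t*exp(5*t), -t^2*exp(5*t)/2]
  [t^2*exp(5*t)/2, -t^2*exp(5*t) - t*exp(5*t) + exp(5*t), -t^2*exp(5*t)/2 - t*exp(5*t)]
  [-t^2*exp(5*t)/2 - t*exp(5*t), t^2*exp(5*t) + 3*t*exp(5*t), t^2*exp(5*t)/2 + 2*t*exp(5*t) + exp(5*t)]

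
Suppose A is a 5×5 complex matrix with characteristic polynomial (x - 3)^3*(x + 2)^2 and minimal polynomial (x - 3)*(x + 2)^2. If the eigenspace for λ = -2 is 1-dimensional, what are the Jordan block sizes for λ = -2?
Block sizes for λ = -2: [2]

Step 1 — from the characteristic polynomial, algebraic multiplicity of λ = -2 is 2. From dim ker(A − (-2)·I) = 1, there are exactly 1 Jordan blocks for λ = -2.
Step 2 — from the minimal polynomial, the factor (x + 2)^2 tells us the largest block for λ = -2 has size 2.
Step 3 — with total size 2, 1 blocks, and largest block 2, the block sizes (in nonincreasing order) are [2].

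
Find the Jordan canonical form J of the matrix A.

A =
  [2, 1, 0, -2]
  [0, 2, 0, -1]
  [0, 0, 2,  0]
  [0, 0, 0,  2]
J_3(2) ⊕ J_1(2)

The characteristic polynomial is
  det(x·I − A) = x^4 - 8*x^3 + 24*x^2 - 32*x + 16 = (x - 2)^4

Eigenvalues and multiplicities (the geometric multiplicity of λ is n − rank(A − λI), which equals the number of Jordan blocks for λ):
  λ = 2: algebraic multiplicity = 4, geometric multiplicity = 2

Determining the block sizes for each eigenvalue:
  λ = 2: with am = 4 and gm = 2, the partition is not yet determined (e.g. several partitions of 4 into 2 parts exist). Let N = A − (2)·I. Computing rank(N^1) = 2, rank(N^2) = 1, rank(N^3) = 0; the number of blocks of size ≥ j is rank(N^{j−1}) − rank(N^j), giving [2, 1, 1]. So we have 1 block(s) of size 3, 1 block(s) of size 1 → block sizes [3, 1]

Assembling the blocks gives a Jordan form
J =
  [2, 1, 0, 0]
  [0, 2, 1, 0]
  [0, 0, 2, 0]
  [0, 0, 0, 2]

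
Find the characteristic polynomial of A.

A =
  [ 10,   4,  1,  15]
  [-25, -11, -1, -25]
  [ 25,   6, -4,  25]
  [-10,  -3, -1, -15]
x^4 + 20*x^3 + 150*x^2 + 500*x + 625

Expanding det(x·I − A) (e.g. by cofactor expansion or by noting that A is similar to its Jordan form J, which has the same characteristic polynomial as A) gives
  χ_A(x) = x^4 + 20*x^3 + 150*x^2 + 500*x + 625
which factors as (x + 5)^4. The eigenvalues (with algebraic multiplicities) are λ = -5 with multiplicity 4.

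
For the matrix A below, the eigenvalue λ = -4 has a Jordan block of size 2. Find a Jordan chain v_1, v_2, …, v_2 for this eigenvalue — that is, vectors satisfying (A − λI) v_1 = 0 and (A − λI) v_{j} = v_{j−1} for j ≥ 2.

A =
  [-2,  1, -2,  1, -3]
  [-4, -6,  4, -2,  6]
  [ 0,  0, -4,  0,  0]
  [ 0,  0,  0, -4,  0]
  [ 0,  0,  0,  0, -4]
A Jordan chain for λ = -4 of length 2:
v_1 = (2, -4, 0, 0, 0)ᵀ
v_2 = (1, 0, 0, 0, 0)ᵀ

Let N = A − (-4)·I. We want v_2 with N^2 v_2 = 0 but N^1 v_2 ≠ 0; then v_{j-1} := N · v_j for j = 2, …, 2.

Pick v_2 = (1, 0, 0, 0, 0)ᵀ.
Then v_1 = N · v_2 = (2, -4, 0, 0, 0)ᵀ.

Sanity check: (A − (-4)·I) v_1 = (0, 0, 0, 0, 0)ᵀ = 0. ✓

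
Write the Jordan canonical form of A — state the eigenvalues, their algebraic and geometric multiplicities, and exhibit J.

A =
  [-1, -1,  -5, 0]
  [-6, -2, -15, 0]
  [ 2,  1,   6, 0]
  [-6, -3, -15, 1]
J_2(1) ⊕ J_1(1) ⊕ J_1(1)

The characteristic polynomial is
  det(x·I − A) = x^4 - 4*x^3 + 6*x^2 - 4*x + 1 = (x - 1)^4

Eigenvalues and multiplicities (the geometric multiplicity of λ is n − rank(A − λI), which equals the number of Jordan blocks for λ):
  λ = 1: algebraic multiplicity = 4, geometric multiplicity = 3

Determining the block sizes for each eigenvalue:
  λ = 1: 3 blocks summing to 4 forces exactly one block of size 2 and the rest size 1 → block sizes [2, 1, 1]

Assembling the blocks gives a Jordan form
J =
  [1, 1, 0, 0]
  [0, 1, 0, 0]
  [0, 0, 1, 0]
  [0, 0, 0, 1]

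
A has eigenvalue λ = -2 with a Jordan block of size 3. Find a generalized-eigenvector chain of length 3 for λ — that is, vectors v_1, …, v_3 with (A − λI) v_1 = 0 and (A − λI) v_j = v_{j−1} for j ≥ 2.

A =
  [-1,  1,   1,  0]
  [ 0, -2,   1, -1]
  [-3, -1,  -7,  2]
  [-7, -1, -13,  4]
A Jordan chain for λ = -2 of length 3:
v_1 = (-1, 0, 1, 1)ᵀ
v_2 = (1, -1, -1, -1)ᵀ
v_3 = (2, 0, -1, 0)ᵀ

Let N = A − (-2)·I. We want v_3 with N^3 v_3 = 0 but N^2 v_3 ≠ 0; then v_{j-1} := N · v_j for j = 3, …, 2.

Pick v_3 = (2, 0, -1, 0)ᵀ.
Then v_2 = N · v_3 = (1, -1, -1, -1)ᵀ.
Then v_1 = N · v_2 = (-1, 0, 1, 1)ᵀ.

Sanity check: (A − (-2)·I) v_1 = (0, 0, 0, 0)ᵀ = 0. ✓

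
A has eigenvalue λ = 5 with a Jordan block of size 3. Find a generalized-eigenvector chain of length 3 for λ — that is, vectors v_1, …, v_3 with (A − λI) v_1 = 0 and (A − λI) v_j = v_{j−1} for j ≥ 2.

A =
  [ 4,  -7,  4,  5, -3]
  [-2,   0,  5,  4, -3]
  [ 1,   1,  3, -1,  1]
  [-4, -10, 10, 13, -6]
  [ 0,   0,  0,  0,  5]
A Jordan chain for λ = 5 of length 3:
v_1 = (-1, 1, -1, 2, 0)ᵀ
v_2 = (-1, -2, 1, -4, 0)ᵀ
v_3 = (1, 0, 0, 0, 0)ᵀ

Let N = A − (5)·I. We want v_3 with N^3 v_3 = 0 but N^2 v_3 ≠ 0; then v_{j-1} := N · v_j for j = 3, …, 2.

Pick v_3 = (1, 0, 0, 0, 0)ᵀ.
Then v_2 = N · v_3 = (-1, -2, 1, -4, 0)ᵀ.
Then v_1 = N · v_2 = (-1, 1, -1, 2, 0)ᵀ.

Sanity check: (A − (5)·I) v_1 = (0, 0, 0, 0, 0)ᵀ = 0. ✓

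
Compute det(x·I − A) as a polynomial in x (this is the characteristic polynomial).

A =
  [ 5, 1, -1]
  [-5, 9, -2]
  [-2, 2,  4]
x^3 - 18*x^2 + 108*x - 216

Expanding det(x·I − A) (e.g. by cofactor expansion or by noting that A is similar to its Jordan form J, which has the same characteristic polynomial as A) gives
  χ_A(x) = x^3 - 18*x^2 + 108*x - 216
which factors as (x - 6)^3. The eigenvalues (with algebraic multiplicities) are λ = 6 with multiplicity 3.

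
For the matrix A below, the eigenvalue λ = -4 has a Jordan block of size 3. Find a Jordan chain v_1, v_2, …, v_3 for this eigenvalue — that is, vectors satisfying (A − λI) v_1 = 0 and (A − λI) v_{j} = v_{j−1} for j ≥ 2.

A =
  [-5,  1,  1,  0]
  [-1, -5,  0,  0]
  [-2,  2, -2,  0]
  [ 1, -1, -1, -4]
A Jordan chain for λ = -4 of length 3:
v_1 = (-2, 2, -4, 2)ᵀ
v_2 = (-1, -1, -2, 1)ᵀ
v_3 = (1, 0, 0, 0)ᵀ

Let N = A − (-4)·I. We want v_3 with N^3 v_3 = 0 but N^2 v_3 ≠ 0; then v_{j-1} := N · v_j for j = 3, …, 2.

Pick v_3 = (1, 0, 0, 0)ᵀ.
Then v_2 = N · v_3 = (-1, -1, -2, 1)ᵀ.
Then v_1 = N · v_2 = (-2, 2, -4, 2)ᵀ.

Sanity check: (A − (-4)·I) v_1 = (0, 0, 0, 0)ᵀ = 0. ✓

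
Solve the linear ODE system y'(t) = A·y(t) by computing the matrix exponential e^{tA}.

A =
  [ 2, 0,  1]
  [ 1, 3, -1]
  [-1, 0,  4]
e^{tA} =
  [-t*exp(3*t) + exp(3*t), 0, t*exp(3*t)]
  [t*exp(3*t), exp(3*t), -t*exp(3*t)]
  [-t*exp(3*t), 0, t*exp(3*t) + exp(3*t)]

Strategy: write A = P · J · P⁻¹ where J is a Jordan canonical form, so e^{tA} = P · e^{tJ} · P⁻¹, and e^{tJ} can be computed block-by-block.

A has Jordan form
J =
  [3, 1, 0]
  [0, 3, 0]
  [0, 0, 3]
(up to reordering of blocks).

Per-block formulas:
  For a 1×1 block at λ = 3: exp(t · [3]) = [e^(3t)].
  For a 2×2 Jordan block J_2(3): exp(t · J_2(3)) = e^(3t)·(I + t·N), where N is the 2×2 nilpotent shift.

After assembling e^{tJ} and conjugating by P, we get:

e^{tA} =
  [-t*exp(3*t) + exp(3*t), 0, t*exp(3*t)]
  [t*exp(3*t), exp(3*t), -t*exp(3*t)]
  [-t*exp(3*t), 0, t*exp(3*t) + exp(3*t)]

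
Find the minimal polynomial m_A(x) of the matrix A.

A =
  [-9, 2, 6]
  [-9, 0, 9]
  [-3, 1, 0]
x^2 + 6*x + 9

The characteristic polynomial is χ_A(x) = (x + 3)^3, so the eigenvalues are known. The minimal polynomial is
  m_A(x) = Π_λ (x − λ)^{k_λ}
where k_λ is the size of the *largest* Jordan block for λ (equivalently, the smallest k with (A − λI)^k v = 0 for every generalised eigenvector v of λ).

  λ = -3: largest Jordan block has size 2, contributing (x + 3)^2

So m_A(x) = (x + 3)^2 = x^2 + 6*x + 9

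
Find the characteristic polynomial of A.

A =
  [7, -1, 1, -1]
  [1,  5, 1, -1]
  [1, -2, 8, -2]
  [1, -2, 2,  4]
x^4 - 24*x^3 + 216*x^2 - 864*x + 1296

Expanding det(x·I − A) (e.g. by cofactor expansion or by noting that A is similar to its Jordan form J, which has the same characteristic polynomial as A) gives
  χ_A(x) = x^4 - 24*x^3 + 216*x^2 - 864*x + 1296
which factors as (x - 6)^4. The eigenvalues (with algebraic multiplicities) are λ = 6 with multiplicity 4.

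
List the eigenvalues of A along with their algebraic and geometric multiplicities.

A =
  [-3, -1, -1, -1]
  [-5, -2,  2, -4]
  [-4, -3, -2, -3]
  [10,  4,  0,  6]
λ = -1: alg = 3, geom = 1; λ = 2: alg = 1, geom = 1

Step 1 — factor the characteristic polynomial to read off the algebraic multiplicities:
  χ_A(x) = (x - 2)*(x + 1)^3

Step 2 — compute geometric multiplicities via the rank-nullity identity g(λ) = n − rank(A − λI):
  rank(A − (-1)·I) = 3, so dim ker(A − (-1)·I) = n − 3 = 1
  rank(A − (2)·I) = 3, so dim ker(A − (2)·I) = n − 3 = 1

Summary:
  λ = -1: algebraic multiplicity = 3, geometric multiplicity = 1
  λ = 2: algebraic multiplicity = 1, geometric multiplicity = 1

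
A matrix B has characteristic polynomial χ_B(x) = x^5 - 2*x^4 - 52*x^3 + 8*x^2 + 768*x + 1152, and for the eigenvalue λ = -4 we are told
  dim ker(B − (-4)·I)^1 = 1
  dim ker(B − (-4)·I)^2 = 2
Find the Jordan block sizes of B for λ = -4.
Block sizes for λ = -4: [2]

From the dimensions of kernels of powers, the number of Jordan blocks of size at least j is d_j − d_{j−1} where d_j = dim ker(N^j) (with d_0 = 0). Computing the differences gives [1, 1].
The number of blocks of size exactly k is (#blocks of size ≥ k) − (#blocks of size ≥ k + 1), so the partition is: 1 block(s) of size 2.
In nonincreasing order the block sizes are [2].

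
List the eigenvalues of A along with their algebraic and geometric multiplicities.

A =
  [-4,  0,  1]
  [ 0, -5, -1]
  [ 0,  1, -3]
λ = -4: alg = 3, geom = 1

Step 1 — factor the characteristic polynomial to read off the algebraic multiplicities:
  χ_A(x) = (x + 4)^3

Step 2 — compute geometric multiplicities via the rank-nullity identity g(λ) = n − rank(A − λI):
  rank(A − (-4)·I) = 2, so dim ker(A − (-4)·I) = n − 2 = 1

Summary:
  λ = -4: algebraic multiplicity = 3, geometric multiplicity = 1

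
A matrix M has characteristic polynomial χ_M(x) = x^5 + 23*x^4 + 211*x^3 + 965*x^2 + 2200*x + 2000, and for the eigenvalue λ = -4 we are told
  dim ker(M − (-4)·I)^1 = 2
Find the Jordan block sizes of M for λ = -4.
Block sizes for λ = -4: [1, 1]

From the dimensions of kernels of powers, the number of Jordan blocks of size at least j is d_j − d_{j−1} where d_j = dim ker(N^j) (with d_0 = 0). Computing the differences gives [2].
The number of blocks of size exactly k is (#blocks of size ≥ k) − (#blocks of size ≥ k + 1), so the partition is: 2 block(s) of size 1.
In nonincreasing order the block sizes are [1, 1].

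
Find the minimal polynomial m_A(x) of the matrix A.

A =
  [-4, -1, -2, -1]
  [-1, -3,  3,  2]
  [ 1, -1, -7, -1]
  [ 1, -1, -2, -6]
x^3 + 15*x^2 + 75*x + 125

The characteristic polynomial is χ_A(x) = (x + 5)^4, so the eigenvalues are known. The minimal polynomial is
  m_A(x) = Π_λ (x − λ)^{k_λ}
where k_λ is the size of the *largest* Jordan block for λ (equivalently, the smallest k with (A − λI)^k v = 0 for every generalised eigenvector v of λ).

  λ = -5: largest Jordan block has size 3, contributing (x + 5)^3

So m_A(x) = (x + 5)^3 = x^3 + 15*x^2 + 75*x + 125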